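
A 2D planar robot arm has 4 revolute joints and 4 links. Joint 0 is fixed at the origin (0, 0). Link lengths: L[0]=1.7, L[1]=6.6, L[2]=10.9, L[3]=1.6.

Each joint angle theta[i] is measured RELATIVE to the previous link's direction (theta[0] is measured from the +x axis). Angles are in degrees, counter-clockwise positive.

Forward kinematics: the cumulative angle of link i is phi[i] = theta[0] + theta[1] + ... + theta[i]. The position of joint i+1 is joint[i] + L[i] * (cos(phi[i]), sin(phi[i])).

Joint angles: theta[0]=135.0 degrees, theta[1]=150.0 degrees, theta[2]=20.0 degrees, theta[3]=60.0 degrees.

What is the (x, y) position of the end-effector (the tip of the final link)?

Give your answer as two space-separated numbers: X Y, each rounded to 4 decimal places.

Answer: 8.3520 -13.9623

Derivation:
joint[0] = (0.0000, 0.0000)  (base)
link 0: phi[0] = 135 = 135 deg
  cos(135 deg) = -0.7071, sin(135 deg) = 0.7071
  joint[1] = (0.0000, 0.0000) + 1.7 * (-0.7071, 0.7071) = (0.0000 + -1.2021, 0.0000 + 1.2021) = (-1.2021, 1.2021)
link 1: phi[1] = 135 + 150 = 285 deg
  cos(285 deg) = 0.2588, sin(285 deg) = -0.9659
  joint[2] = (-1.2021, 1.2021) + 6.6 * (0.2588, -0.9659) = (-1.2021 + 1.7082, 1.2021 + -6.3751) = (0.5061, -5.1730)
link 2: phi[2] = 135 + 150 + 20 = 305 deg
  cos(305 deg) = 0.5736, sin(305 deg) = -0.8192
  joint[3] = (0.5061, -5.1730) + 10.9 * (0.5736, -0.8192) = (0.5061 + 6.2520, -5.1730 + -8.9288) = (6.7581, -14.1018)
link 3: phi[3] = 135 + 150 + 20 + 60 = 365 deg
  cos(365 deg) = 0.9962, sin(365 deg) = 0.0872
  joint[4] = (6.7581, -14.1018) + 1.6 * (0.9962, 0.0872) = (6.7581 + 1.5939, -14.1018 + 0.1394) = (8.3520, -13.9623)
End effector: (8.3520, -13.9623)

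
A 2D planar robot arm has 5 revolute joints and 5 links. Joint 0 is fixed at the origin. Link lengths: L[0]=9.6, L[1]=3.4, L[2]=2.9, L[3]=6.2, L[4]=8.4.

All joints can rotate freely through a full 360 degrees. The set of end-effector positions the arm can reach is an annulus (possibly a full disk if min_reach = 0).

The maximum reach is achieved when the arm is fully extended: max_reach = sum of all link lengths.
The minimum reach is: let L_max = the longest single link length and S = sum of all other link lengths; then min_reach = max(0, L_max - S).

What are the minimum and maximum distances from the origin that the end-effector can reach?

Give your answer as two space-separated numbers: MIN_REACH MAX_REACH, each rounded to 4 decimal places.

Link lengths: [9.6, 3.4, 2.9, 6.2, 8.4]
max_reach = 9.6 + 3.4 + 2.9 + 6.2 + 8.4 = 30.5
L_max = max([9.6, 3.4, 2.9, 6.2, 8.4]) = 9.6
S (sum of others) = 30.5 - 9.6 = 20.9
min_reach = max(0, 9.6 - 20.9) = max(0, -11.3) = 0

Answer: 0.0000 30.5000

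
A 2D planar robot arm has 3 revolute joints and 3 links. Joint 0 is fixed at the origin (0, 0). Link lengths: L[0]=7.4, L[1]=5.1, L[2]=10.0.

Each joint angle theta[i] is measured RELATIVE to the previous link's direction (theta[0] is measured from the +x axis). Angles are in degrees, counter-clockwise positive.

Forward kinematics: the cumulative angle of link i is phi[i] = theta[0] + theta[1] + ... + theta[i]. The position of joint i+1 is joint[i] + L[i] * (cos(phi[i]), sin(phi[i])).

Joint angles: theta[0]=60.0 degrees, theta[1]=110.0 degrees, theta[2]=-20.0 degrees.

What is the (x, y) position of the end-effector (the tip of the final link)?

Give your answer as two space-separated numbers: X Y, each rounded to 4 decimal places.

Answer: -9.9828 12.2942

Derivation:
joint[0] = (0.0000, 0.0000)  (base)
link 0: phi[0] = 60 = 60 deg
  cos(60 deg) = 0.5000, sin(60 deg) = 0.8660
  joint[1] = (0.0000, 0.0000) + 7.4 * (0.5000, 0.8660) = (0.0000 + 3.7000, 0.0000 + 6.4086) = (3.7000, 6.4086)
link 1: phi[1] = 60 + 110 = 170 deg
  cos(170 deg) = -0.9848, sin(170 deg) = 0.1736
  joint[2] = (3.7000, 6.4086) + 5.1 * (-0.9848, 0.1736) = (3.7000 + -5.0225, 6.4086 + 0.8856) = (-1.3225, 7.2942)
link 2: phi[2] = 60 + 110 + -20 = 150 deg
  cos(150 deg) = -0.8660, sin(150 deg) = 0.5000
  joint[3] = (-1.3225, 7.2942) + 10 * (-0.8660, 0.5000) = (-1.3225 + -8.6603, 7.2942 + 5.0000) = (-9.9828, 12.2942)
End effector: (-9.9828, 12.2942)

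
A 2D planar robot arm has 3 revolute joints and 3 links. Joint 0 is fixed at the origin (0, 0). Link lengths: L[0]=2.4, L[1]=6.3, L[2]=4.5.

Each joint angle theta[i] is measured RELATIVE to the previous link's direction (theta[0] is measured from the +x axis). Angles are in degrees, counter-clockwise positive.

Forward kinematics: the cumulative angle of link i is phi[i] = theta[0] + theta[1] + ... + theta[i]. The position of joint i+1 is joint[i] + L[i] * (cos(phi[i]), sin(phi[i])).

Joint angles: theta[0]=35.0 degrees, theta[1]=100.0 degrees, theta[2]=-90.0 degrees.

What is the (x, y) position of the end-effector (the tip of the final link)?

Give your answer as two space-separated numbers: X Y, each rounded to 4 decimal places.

Answer: 0.6932 9.0133

Derivation:
joint[0] = (0.0000, 0.0000)  (base)
link 0: phi[0] = 35 = 35 deg
  cos(35 deg) = 0.8192, sin(35 deg) = 0.5736
  joint[1] = (0.0000, 0.0000) + 2.4 * (0.8192, 0.5736) = (0.0000 + 1.9660, 0.0000 + 1.3766) = (1.9660, 1.3766)
link 1: phi[1] = 35 + 100 = 135 deg
  cos(135 deg) = -0.7071, sin(135 deg) = 0.7071
  joint[2] = (1.9660, 1.3766) + 6.3 * (-0.7071, 0.7071) = (1.9660 + -4.4548, 1.3766 + 4.4548) = (-2.4888, 5.8314)
link 2: phi[2] = 35 + 100 + -90 = 45 deg
  cos(45 deg) = 0.7071, sin(45 deg) = 0.7071
  joint[3] = (-2.4888, 5.8314) + 4.5 * (0.7071, 0.7071) = (-2.4888 + 3.1820, 5.8314 + 3.1820) = (0.6932, 9.0133)
End effector: (0.6932, 9.0133)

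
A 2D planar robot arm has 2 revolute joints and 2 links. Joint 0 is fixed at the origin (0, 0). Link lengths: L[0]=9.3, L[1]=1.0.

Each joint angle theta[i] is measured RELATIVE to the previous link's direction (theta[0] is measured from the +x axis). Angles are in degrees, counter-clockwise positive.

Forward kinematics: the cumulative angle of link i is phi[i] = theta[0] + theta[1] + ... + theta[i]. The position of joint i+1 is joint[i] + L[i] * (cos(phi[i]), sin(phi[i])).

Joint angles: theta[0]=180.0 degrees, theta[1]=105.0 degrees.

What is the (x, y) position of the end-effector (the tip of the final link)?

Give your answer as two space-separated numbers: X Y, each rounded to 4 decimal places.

joint[0] = (0.0000, 0.0000)  (base)
link 0: phi[0] = 180 = 180 deg
  cos(180 deg) = -1.0000, sin(180 deg) = 0.0000
  joint[1] = (0.0000, 0.0000) + 9.3 * (-1.0000, 0.0000) = (0.0000 + -9.3000, 0.0000 + 0.0000) = (-9.3000, 0.0000)
link 1: phi[1] = 180 + 105 = 285 deg
  cos(285 deg) = 0.2588, sin(285 deg) = -0.9659
  joint[2] = (-9.3000, 0.0000) + 1 * (0.2588, -0.9659) = (-9.3000 + 0.2588, 0.0000 + -0.9659) = (-9.0412, -0.9659)
End effector: (-9.0412, -0.9659)

Answer: -9.0412 -0.9659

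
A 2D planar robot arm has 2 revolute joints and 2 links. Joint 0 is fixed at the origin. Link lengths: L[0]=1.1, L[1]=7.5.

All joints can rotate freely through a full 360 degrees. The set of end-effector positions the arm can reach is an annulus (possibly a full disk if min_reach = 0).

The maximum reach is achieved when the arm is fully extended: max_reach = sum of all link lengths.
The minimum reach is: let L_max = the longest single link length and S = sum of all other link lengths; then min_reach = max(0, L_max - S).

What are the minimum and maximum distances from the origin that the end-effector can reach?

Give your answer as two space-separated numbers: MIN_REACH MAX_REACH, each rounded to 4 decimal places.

Link lengths: [1.1, 7.5]
max_reach = 1.1 + 7.5 = 8.6
L_max = max([1.1, 7.5]) = 7.5
S (sum of others) = 8.6 - 7.5 = 1.1
min_reach = max(0, 7.5 - 1.1) = max(0, 6.4) = 6.4

Answer: 6.4000 8.6000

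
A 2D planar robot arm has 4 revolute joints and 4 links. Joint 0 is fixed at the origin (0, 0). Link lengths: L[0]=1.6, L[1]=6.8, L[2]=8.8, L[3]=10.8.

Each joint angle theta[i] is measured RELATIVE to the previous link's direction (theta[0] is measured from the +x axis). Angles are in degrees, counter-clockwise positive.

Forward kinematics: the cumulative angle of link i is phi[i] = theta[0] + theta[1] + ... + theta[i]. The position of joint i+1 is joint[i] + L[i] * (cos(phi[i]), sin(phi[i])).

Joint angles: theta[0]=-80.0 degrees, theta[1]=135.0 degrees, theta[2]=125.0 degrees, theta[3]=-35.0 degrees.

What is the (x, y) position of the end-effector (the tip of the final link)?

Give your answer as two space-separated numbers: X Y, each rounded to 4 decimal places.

Answer: -13.4687 10.1892

Derivation:
joint[0] = (0.0000, 0.0000)  (base)
link 0: phi[0] = -80 = -80 deg
  cos(-80 deg) = 0.1736, sin(-80 deg) = -0.9848
  joint[1] = (0.0000, 0.0000) + 1.6 * (0.1736, -0.9848) = (0.0000 + 0.2778, 0.0000 + -1.5757) = (0.2778, -1.5757)
link 1: phi[1] = -80 + 135 = 55 deg
  cos(55 deg) = 0.5736, sin(55 deg) = 0.8192
  joint[2] = (0.2778, -1.5757) + 6.8 * (0.5736, 0.8192) = (0.2778 + 3.9003, -1.5757 + 5.5702) = (4.1782, 3.9945)
link 2: phi[2] = -80 + 135 + 125 = 180 deg
  cos(180 deg) = -1.0000, sin(180 deg) = 0.0000
  joint[3] = (4.1782, 3.9945) + 8.8 * (-1.0000, 0.0000) = (4.1782 + -8.8000, 3.9945 + 0.0000) = (-4.6218, 3.9945)
link 3: phi[3] = -80 + 135 + 125 + -35 = 145 deg
  cos(145 deg) = -0.8192, sin(145 deg) = 0.5736
  joint[4] = (-4.6218, 3.9945) + 10.8 * (-0.8192, 0.5736) = (-4.6218 + -8.8468, 3.9945 + 6.1946) = (-13.4687, 10.1892)
End effector: (-13.4687, 10.1892)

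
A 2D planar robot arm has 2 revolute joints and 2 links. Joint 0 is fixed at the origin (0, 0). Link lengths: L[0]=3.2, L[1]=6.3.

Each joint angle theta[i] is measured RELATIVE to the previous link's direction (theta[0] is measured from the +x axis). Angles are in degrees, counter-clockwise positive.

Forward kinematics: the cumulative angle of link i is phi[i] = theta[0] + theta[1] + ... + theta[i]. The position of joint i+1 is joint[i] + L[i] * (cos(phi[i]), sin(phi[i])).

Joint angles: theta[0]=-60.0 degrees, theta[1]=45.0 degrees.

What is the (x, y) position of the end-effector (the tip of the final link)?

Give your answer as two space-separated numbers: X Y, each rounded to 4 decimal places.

joint[0] = (0.0000, 0.0000)  (base)
link 0: phi[0] = -60 = -60 deg
  cos(-60 deg) = 0.5000, sin(-60 deg) = -0.8660
  joint[1] = (0.0000, 0.0000) + 3.2 * (0.5000, -0.8660) = (0.0000 + 1.6000, 0.0000 + -2.7713) = (1.6000, -2.7713)
link 1: phi[1] = -60 + 45 = -15 deg
  cos(-15 deg) = 0.9659, sin(-15 deg) = -0.2588
  joint[2] = (1.6000, -2.7713) + 6.3 * (0.9659, -0.2588) = (1.6000 + 6.0853, -2.7713 + -1.6306) = (7.6853, -4.4018)
End effector: (7.6853, -4.4018)

Answer: 7.6853 -4.4018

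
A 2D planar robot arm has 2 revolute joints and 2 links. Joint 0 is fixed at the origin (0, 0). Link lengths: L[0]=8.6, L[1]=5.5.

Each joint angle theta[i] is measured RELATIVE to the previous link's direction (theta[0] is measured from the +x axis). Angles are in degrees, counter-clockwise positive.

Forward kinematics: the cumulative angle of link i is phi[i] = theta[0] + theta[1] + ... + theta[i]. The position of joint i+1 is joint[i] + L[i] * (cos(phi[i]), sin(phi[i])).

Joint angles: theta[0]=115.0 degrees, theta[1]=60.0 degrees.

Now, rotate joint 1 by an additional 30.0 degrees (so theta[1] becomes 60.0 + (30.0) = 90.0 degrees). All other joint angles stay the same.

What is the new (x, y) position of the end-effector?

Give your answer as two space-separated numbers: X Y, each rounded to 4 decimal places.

Answer: -8.6192 5.4698

Derivation:
joint[0] = (0.0000, 0.0000)  (base)
link 0: phi[0] = 115 = 115 deg
  cos(115 deg) = -0.4226, sin(115 deg) = 0.9063
  joint[1] = (0.0000, 0.0000) + 8.6 * (-0.4226, 0.9063) = (0.0000 + -3.6345, 0.0000 + 7.7942) = (-3.6345, 7.7942)
link 1: phi[1] = 115 + 90 = 205 deg
  cos(205 deg) = -0.9063, sin(205 deg) = -0.4226
  joint[2] = (-3.6345, 7.7942) + 5.5 * (-0.9063, -0.4226) = (-3.6345 + -4.9847, 7.7942 + -2.3244) = (-8.6192, 5.4698)
End effector: (-8.6192, 5.4698)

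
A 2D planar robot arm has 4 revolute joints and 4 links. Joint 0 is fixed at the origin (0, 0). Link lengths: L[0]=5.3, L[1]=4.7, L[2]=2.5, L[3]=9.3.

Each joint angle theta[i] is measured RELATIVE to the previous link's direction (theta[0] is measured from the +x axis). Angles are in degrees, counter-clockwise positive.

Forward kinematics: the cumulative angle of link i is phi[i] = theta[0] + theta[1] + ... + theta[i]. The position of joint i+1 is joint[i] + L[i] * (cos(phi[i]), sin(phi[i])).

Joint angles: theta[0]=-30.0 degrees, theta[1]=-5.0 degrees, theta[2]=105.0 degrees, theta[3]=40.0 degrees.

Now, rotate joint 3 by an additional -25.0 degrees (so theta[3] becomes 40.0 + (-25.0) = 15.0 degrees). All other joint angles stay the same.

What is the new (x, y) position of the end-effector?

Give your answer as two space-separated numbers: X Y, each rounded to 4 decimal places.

joint[0] = (0.0000, 0.0000)  (base)
link 0: phi[0] = -30 = -30 deg
  cos(-30 deg) = 0.8660, sin(-30 deg) = -0.5000
  joint[1] = (0.0000, 0.0000) + 5.3 * (0.8660, -0.5000) = (0.0000 + 4.5899, 0.0000 + -2.6500) = (4.5899, -2.6500)
link 1: phi[1] = -30 + -5 = -35 deg
  cos(-35 deg) = 0.8192, sin(-35 deg) = -0.5736
  joint[2] = (4.5899, -2.6500) + 4.7 * (0.8192, -0.5736) = (4.5899 + 3.8500, -2.6500 + -2.6958) = (8.4399, -5.3458)
link 2: phi[2] = -30 + -5 + 105 = 70 deg
  cos(70 deg) = 0.3420, sin(70 deg) = 0.9397
  joint[3] = (8.4399, -5.3458) + 2.5 * (0.3420, 0.9397) = (8.4399 + 0.8551, -5.3458 + 2.3492) = (9.2950, -2.9966)
link 3: phi[3] = -30 + -5 + 105 + 15 = 85 deg
  cos(85 deg) = 0.0872, sin(85 deg) = 0.9962
  joint[4] = (9.2950, -2.9966) + 9.3 * (0.0872, 0.9962) = (9.2950 + 0.8105, -2.9966 + 9.2646) = (10.1055, 6.2680)
End effector: (10.1055, 6.2680)

Answer: 10.1055 6.2680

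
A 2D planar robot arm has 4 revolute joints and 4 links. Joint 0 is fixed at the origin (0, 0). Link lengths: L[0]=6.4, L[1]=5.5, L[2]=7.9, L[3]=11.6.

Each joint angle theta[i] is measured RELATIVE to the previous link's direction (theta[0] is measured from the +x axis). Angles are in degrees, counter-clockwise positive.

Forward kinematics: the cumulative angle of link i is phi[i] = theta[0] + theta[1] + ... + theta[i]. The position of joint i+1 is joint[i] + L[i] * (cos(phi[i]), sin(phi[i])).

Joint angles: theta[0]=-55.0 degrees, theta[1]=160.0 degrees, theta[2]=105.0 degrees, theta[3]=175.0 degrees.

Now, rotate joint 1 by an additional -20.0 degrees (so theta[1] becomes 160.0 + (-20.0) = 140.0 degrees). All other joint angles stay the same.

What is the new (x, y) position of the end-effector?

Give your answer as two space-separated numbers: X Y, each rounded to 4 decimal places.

Answer: 7.9261 -0.1243

Derivation:
joint[0] = (0.0000, 0.0000)  (base)
link 0: phi[0] = -55 = -55 deg
  cos(-55 deg) = 0.5736, sin(-55 deg) = -0.8192
  joint[1] = (0.0000, 0.0000) + 6.4 * (0.5736, -0.8192) = (0.0000 + 3.6709, 0.0000 + -5.2426) = (3.6709, -5.2426)
link 1: phi[1] = -55 + 140 = 85 deg
  cos(85 deg) = 0.0872, sin(85 deg) = 0.9962
  joint[2] = (3.6709, -5.2426) + 5.5 * (0.0872, 0.9962) = (3.6709 + 0.4794, -5.2426 + 5.4791) = (4.1502, 0.2365)
link 2: phi[2] = -55 + 140 + 105 = 190 deg
  cos(190 deg) = -0.9848, sin(190 deg) = -0.1736
  joint[3] = (4.1502, 0.2365) + 7.9 * (-0.9848, -0.1736) = (4.1502 + -7.7800, 0.2365 + -1.3718) = (-3.6297, -1.1353)
link 3: phi[3] = -55 + 140 + 105 + 175 = 365 deg
  cos(365 deg) = 0.9962, sin(365 deg) = 0.0872
  joint[4] = (-3.6297, -1.1353) + 11.6 * (0.9962, 0.0872) = (-3.6297 + 11.5559, -1.1353 + 1.0110) = (7.9261, -0.1243)
End effector: (7.9261, -0.1243)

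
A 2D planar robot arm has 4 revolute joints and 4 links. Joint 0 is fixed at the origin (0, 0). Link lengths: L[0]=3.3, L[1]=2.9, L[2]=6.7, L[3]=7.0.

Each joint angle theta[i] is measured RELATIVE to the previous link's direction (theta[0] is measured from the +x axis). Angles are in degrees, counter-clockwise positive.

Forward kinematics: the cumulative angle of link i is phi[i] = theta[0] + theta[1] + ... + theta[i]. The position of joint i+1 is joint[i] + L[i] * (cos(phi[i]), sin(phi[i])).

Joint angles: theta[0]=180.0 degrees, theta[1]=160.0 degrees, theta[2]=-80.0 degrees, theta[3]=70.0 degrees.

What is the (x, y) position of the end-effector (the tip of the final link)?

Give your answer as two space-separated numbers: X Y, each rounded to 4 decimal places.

Answer: 4.3238 -11.0901

Derivation:
joint[0] = (0.0000, 0.0000)  (base)
link 0: phi[0] = 180 = 180 deg
  cos(180 deg) = -1.0000, sin(180 deg) = 0.0000
  joint[1] = (0.0000, 0.0000) + 3.3 * (-1.0000, 0.0000) = (0.0000 + -3.3000, 0.0000 + 0.0000) = (-3.3000, 0.0000)
link 1: phi[1] = 180 + 160 = 340 deg
  cos(340 deg) = 0.9397, sin(340 deg) = -0.3420
  joint[2] = (-3.3000, 0.0000) + 2.9 * (0.9397, -0.3420) = (-3.3000 + 2.7251, 0.0000 + -0.9919) = (-0.5749, -0.9919)
link 2: phi[2] = 180 + 160 + -80 = 260 deg
  cos(260 deg) = -0.1736, sin(260 deg) = -0.9848
  joint[3] = (-0.5749, -0.9919) + 6.7 * (-0.1736, -0.9848) = (-0.5749 + -1.1634, -0.9919 + -6.5982) = (-1.7383, -7.5901)
link 3: phi[3] = 180 + 160 + -80 + 70 = 330 deg
  cos(330 deg) = 0.8660, sin(330 deg) = -0.5000
  joint[4] = (-1.7383, -7.5901) + 7 * (0.8660, -0.5000) = (-1.7383 + 6.0622, -7.5901 + -3.5000) = (4.3238, -11.0901)
End effector: (4.3238, -11.0901)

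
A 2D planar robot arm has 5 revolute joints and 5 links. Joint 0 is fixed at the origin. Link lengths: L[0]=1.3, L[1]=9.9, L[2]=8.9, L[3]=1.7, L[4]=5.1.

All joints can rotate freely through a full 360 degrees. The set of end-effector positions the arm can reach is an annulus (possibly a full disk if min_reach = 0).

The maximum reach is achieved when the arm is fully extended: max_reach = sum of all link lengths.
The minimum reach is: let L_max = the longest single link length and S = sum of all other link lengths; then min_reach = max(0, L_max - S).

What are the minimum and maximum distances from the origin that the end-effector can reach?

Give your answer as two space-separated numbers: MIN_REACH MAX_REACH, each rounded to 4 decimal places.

Answer: 0.0000 26.9000

Derivation:
Link lengths: [1.3, 9.9, 8.9, 1.7, 5.1]
max_reach = 1.3 + 9.9 + 8.9 + 1.7 + 5.1 = 26.9
L_max = max([1.3, 9.9, 8.9, 1.7, 5.1]) = 9.9
S (sum of others) = 26.9 - 9.9 = 17
min_reach = max(0, 9.9 - 17) = max(0, -7.1) = 0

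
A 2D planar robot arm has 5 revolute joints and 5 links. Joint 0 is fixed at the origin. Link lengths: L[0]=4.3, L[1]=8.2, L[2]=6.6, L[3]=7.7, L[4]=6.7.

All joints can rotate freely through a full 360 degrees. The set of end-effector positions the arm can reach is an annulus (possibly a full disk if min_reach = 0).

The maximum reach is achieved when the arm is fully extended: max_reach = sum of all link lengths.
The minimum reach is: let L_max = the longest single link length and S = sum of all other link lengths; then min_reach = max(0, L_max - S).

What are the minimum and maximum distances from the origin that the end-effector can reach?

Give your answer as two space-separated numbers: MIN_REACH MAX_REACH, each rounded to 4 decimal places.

Link lengths: [4.3, 8.2, 6.6, 7.7, 6.7]
max_reach = 4.3 + 8.2 + 6.6 + 7.7 + 6.7 = 33.5
L_max = max([4.3, 8.2, 6.6, 7.7, 6.7]) = 8.2
S (sum of others) = 33.5 - 8.2 = 25.3
min_reach = max(0, 8.2 - 25.3) = max(0, -17.1) = 0

Answer: 0.0000 33.5000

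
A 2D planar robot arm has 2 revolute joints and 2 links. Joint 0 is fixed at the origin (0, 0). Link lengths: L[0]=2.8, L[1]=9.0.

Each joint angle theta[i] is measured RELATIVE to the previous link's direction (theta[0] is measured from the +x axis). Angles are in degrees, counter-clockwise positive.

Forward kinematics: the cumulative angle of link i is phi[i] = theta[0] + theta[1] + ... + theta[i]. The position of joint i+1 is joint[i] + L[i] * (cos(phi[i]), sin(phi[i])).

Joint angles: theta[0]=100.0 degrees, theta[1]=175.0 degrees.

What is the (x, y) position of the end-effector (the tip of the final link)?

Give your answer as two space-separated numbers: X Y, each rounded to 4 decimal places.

joint[0] = (0.0000, 0.0000)  (base)
link 0: phi[0] = 100 = 100 deg
  cos(100 deg) = -0.1736, sin(100 deg) = 0.9848
  joint[1] = (0.0000, 0.0000) + 2.8 * (-0.1736, 0.9848) = (0.0000 + -0.4862, 0.0000 + 2.7575) = (-0.4862, 2.7575)
link 1: phi[1] = 100 + 175 = 275 deg
  cos(275 deg) = 0.0872, sin(275 deg) = -0.9962
  joint[2] = (-0.4862, 2.7575) + 9 * (0.0872, -0.9962) = (-0.4862 + 0.7844, 2.7575 + -8.9658) = (0.2982, -6.2083)
End effector: (0.2982, -6.2083)

Answer: 0.2982 -6.2083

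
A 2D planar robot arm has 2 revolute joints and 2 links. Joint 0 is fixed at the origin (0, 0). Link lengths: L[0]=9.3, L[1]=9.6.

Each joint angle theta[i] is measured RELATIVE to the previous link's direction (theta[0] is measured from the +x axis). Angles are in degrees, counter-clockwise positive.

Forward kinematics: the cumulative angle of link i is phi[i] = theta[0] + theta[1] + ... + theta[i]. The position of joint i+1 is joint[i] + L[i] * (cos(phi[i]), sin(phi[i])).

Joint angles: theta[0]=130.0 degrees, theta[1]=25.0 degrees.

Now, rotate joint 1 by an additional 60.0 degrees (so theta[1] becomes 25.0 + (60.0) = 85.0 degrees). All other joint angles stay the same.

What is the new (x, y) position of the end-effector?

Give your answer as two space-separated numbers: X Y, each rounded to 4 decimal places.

joint[0] = (0.0000, 0.0000)  (base)
link 0: phi[0] = 130 = 130 deg
  cos(130 deg) = -0.6428, sin(130 deg) = 0.7660
  joint[1] = (0.0000, 0.0000) + 9.3 * (-0.6428, 0.7660) = (0.0000 + -5.9779, 0.0000 + 7.1242) = (-5.9779, 7.1242)
link 1: phi[1] = 130 + 85 = 215 deg
  cos(215 deg) = -0.8192, sin(215 deg) = -0.5736
  joint[2] = (-5.9779, 7.1242) + 9.6 * (-0.8192, -0.5736) = (-5.9779 + -7.8639, 7.1242 + -5.5063) = (-13.8418, 1.6179)
End effector: (-13.8418, 1.6179)

Answer: -13.8418 1.6179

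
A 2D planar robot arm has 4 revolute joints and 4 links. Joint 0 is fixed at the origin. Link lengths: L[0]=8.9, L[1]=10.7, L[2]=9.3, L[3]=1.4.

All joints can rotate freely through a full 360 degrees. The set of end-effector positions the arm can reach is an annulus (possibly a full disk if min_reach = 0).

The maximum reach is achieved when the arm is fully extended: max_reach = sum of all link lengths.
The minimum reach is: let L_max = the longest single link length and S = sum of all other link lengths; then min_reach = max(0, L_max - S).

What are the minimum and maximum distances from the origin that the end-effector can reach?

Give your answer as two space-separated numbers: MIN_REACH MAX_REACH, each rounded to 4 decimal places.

Answer: 0.0000 30.3000

Derivation:
Link lengths: [8.9, 10.7, 9.3, 1.4]
max_reach = 8.9 + 10.7 + 9.3 + 1.4 = 30.3
L_max = max([8.9, 10.7, 9.3, 1.4]) = 10.7
S (sum of others) = 30.3 - 10.7 = 19.6
min_reach = max(0, 10.7 - 19.6) = max(0, -8.9) = 0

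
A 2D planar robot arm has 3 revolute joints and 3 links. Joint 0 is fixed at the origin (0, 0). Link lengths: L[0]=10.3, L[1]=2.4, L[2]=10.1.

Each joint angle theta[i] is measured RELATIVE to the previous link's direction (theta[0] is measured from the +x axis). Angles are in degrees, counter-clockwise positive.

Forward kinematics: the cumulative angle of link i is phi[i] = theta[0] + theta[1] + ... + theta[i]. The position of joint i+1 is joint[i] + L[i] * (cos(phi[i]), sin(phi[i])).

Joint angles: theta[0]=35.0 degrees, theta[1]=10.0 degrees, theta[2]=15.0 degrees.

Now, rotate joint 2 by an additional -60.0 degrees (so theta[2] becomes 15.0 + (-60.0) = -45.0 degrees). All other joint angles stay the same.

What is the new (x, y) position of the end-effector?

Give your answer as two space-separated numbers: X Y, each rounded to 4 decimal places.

Answer: 20.2343 7.6049

Derivation:
joint[0] = (0.0000, 0.0000)  (base)
link 0: phi[0] = 35 = 35 deg
  cos(35 deg) = 0.8192, sin(35 deg) = 0.5736
  joint[1] = (0.0000, 0.0000) + 10.3 * (0.8192, 0.5736) = (0.0000 + 8.4373, 0.0000 + 5.9078) = (8.4373, 5.9078)
link 1: phi[1] = 35 + 10 = 45 deg
  cos(45 deg) = 0.7071, sin(45 deg) = 0.7071
  joint[2] = (8.4373, 5.9078) + 2.4 * (0.7071, 0.7071) = (8.4373 + 1.6971, 5.9078 + 1.6971) = (10.1343, 7.6049)
link 2: phi[2] = 35 + 10 + -45 = 0 deg
  cos(0 deg) = 1.0000, sin(0 deg) = 0.0000
  joint[3] = (10.1343, 7.6049) + 10.1 * (1.0000, 0.0000) = (10.1343 + 10.1000, 7.6049 + 0.0000) = (20.2343, 7.6049)
End effector: (20.2343, 7.6049)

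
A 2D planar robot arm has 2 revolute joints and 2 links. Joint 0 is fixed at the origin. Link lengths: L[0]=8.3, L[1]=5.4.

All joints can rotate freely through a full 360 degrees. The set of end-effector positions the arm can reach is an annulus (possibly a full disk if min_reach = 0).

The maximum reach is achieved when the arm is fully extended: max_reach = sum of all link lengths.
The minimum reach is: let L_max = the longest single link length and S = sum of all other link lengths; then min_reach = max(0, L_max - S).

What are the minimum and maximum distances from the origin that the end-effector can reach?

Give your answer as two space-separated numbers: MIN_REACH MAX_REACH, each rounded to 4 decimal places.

Link lengths: [8.3, 5.4]
max_reach = 8.3 + 5.4 = 13.7
L_max = max([8.3, 5.4]) = 8.3
S (sum of others) = 13.7 - 8.3 = 5.4
min_reach = max(0, 8.3 - 5.4) = max(0, 2.9) = 2.9

Answer: 2.9000 13.7000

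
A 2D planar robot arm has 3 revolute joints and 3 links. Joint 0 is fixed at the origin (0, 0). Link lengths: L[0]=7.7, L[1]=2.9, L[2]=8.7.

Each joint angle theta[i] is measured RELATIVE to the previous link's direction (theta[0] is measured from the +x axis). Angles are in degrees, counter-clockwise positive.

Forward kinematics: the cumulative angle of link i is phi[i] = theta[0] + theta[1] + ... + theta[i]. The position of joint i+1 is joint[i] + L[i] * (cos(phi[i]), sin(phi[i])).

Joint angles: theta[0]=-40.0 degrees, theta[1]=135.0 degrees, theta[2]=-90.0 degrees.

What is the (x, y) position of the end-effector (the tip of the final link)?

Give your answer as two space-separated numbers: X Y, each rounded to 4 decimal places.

joint[0] = (0.0000, 0.0000)  (base)
link 0: phi[0] = -40 = -40 deg
  cos(-40 deg) = 0.7660, sin(-40 deg) = -0.6428
  joint[1] = (0.0000, 0.0000) + 7.7 * (0.7660, -0.6428) = (0.0000 + 5.8985, 0.0000 + -4.9495) = (5.8985, -4.9495)
link 1: phi[1] = -40 + 135 = 95 deg
  cos(95 deg) = -0.0872, sin(95 deg) = 0.9962
  joint[2] = (5.8985, -4.9495) + 2.9 * (-0.0872, 0.9962) = (5.8985 + -0.2528, -4.9495 + 2.8890) = (5.6458, -2.0605)
link 2: phi[2] = -40 + 135 + -90 = 5 deg
  cos(5 deg) = 0.9962, sin(5 deg) = 0.0872
  joint[3] = (5.6458, -2.0605) + 8.7 * (0.9962, 0.0872) = (5.6458 + 8.6669, -2.0605 + 0.7583) = (14.3127, -1.3022)
End effector: (14.3127, -1.3022)

Answer: 14.3127 -1.3022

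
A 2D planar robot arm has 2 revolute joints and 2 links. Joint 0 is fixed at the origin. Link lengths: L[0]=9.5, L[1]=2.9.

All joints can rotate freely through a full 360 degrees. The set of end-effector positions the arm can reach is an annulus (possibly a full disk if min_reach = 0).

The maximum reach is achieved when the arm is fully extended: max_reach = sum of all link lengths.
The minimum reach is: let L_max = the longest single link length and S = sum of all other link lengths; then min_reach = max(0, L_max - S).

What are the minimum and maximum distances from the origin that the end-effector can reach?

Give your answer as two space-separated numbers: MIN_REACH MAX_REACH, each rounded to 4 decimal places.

Answer: 6.6000 12.4000

Derivation:
Link lengths: [9.5, 2.9]
max_reach = 9.5 + 2.9 = 12.4
L_max = max([9.5, 2.9]) = 9.5
S (sum of others) = 12.4 - 9.5 = 2.9
min_reach = max(0, 9.5 - 2.9) = max(0, 6.6) = 6.6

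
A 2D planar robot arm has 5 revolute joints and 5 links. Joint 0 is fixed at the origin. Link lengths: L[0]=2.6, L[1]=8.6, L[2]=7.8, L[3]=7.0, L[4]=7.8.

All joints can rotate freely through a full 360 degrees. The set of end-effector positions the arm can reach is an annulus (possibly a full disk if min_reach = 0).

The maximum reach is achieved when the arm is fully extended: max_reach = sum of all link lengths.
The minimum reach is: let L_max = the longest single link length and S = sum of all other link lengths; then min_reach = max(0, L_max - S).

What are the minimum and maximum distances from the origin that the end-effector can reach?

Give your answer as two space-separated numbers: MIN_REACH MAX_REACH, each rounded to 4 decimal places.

Link lengths: [2.6, 8.6, 7.8, 7.0, 7.8]
max_reach = 2.6 + 8.6 + 7.8 + 7 + 7.8 = 33.8
L_max = max([2.6, 8.6, 7.8, 7.0, 7.8]) = 8.6
S (sum of others) = 33.8 - 8.6 = 25.2
min_reach = max(0, 8.6 - 25.2) = max(0, -16.6) = 0

Answer: 0.0000 33.8000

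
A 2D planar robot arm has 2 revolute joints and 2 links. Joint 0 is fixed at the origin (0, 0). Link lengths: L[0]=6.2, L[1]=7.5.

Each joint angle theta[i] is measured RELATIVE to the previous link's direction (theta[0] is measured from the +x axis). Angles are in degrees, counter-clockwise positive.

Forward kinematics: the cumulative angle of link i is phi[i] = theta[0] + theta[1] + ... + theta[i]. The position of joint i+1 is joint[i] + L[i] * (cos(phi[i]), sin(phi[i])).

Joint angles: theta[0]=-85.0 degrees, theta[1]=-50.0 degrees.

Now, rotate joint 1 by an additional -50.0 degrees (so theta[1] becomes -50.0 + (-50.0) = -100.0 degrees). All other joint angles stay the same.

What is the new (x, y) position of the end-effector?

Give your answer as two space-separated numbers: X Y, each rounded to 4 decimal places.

Answer: -6.9311 -5.5227

Derivation:
joint[0] = (0.0000, 0.0000)  (base)
link 0: phi[0] = -85 = -85 deg
  cos(-85 deg) = 0.0872, sin(-85 deg) = -0.9962
  joint[1] = (0.0000, 0.0000) + 6.2 * (0.0872, -0.9962) = (0.0000 + 0.5404, 0.0000 + -6.1764) = (0.5404, -6.1764)
link 1: phi[1] = -85 + -100 = -185 deg
  cos(-185 deg) = -0.9962, sin(-185 deg) = 0.0872
  joint[2] = (0.5404, -6.1764) + 7.5 * (-0.9962, 0.0872) = (0.5404 + -7.4715, -6.1764 + 0.6537) = (-6.9311, -5.5227)
End effector: (-6.9311, -5.5227)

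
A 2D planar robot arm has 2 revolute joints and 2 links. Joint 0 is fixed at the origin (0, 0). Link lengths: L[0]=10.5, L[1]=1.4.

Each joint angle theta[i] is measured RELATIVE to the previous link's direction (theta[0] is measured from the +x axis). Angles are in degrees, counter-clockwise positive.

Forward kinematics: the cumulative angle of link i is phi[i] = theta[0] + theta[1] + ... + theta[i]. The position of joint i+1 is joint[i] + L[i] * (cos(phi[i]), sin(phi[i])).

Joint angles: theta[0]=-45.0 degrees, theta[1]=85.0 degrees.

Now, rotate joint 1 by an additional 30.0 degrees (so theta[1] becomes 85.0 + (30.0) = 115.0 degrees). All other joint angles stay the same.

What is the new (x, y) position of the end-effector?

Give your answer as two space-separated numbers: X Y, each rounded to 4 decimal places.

Answer: 7.9034 -6.1091

Derivation:
joint[0] = (0.0000, 0.0000)  (base)
link 0: phi[0] = -45 = -45 deg
  cos(-45 deg) = 0.7071, sin(-45 deg) = -0.7071
  joint[1] = (0.0000, 0.0000) + 10.5 * (0.7071, -0.7071) = (0.0000 + 7.4246, 0.0000 + -7.4246) = (7.4246, -7.4246)
link 1: phi[1] = -45 + 115 = 70 deg
  cos(70 deg) = 0.3420, sin(70 deg) = 0.9397
  joint[2] = (7.4246, -7.4246) + 1.4 * (0.3420, 0.9397) = (7.4246 + 0.4788, -7.4246 + 1.3156) = (7.9034, -6.1091)
End effector: (7.9034, -6.1091)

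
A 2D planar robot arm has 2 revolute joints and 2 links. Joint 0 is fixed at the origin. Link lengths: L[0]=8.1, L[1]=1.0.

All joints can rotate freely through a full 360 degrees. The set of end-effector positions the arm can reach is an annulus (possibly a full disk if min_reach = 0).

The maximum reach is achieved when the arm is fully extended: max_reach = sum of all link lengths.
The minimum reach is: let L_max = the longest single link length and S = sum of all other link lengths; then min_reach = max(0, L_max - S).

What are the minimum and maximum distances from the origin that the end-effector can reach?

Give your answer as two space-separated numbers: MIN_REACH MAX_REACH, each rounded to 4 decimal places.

Answer: 7.1000 9.1000

Derivation:
Link lengths: [8.1, 1.0]
max_reach = 8.1 + 1 = 9.1
L_max = max([8.1, 1.0]) = 8.1
S (sum of others) = 9.1 - 8.1 = 1
min_reach = max(0, 8.1 - 1) = max(0, 7.1) = 7.1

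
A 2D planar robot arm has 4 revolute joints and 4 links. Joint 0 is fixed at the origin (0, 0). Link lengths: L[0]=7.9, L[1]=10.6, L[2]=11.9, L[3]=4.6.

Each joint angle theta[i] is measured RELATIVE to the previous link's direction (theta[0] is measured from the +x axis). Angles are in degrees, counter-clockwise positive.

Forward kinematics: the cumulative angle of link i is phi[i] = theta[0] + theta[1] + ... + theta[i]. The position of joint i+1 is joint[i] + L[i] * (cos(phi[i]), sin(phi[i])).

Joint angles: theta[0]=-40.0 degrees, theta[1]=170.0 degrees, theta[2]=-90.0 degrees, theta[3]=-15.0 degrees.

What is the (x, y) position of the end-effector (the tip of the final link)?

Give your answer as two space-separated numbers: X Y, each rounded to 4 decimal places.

joint[0] = (0.0000, 0.0000)  (base)
link 0: phi[0] = -40 = -40 deg
  cos(-40 deg) = 0.7660, sin(-40 deg) = -0.6428
  joint[1] = (0.0000, 0.0000) + 7.9 * (0.7660, -0.6428) = (0.0000 + 6.0518, 0.0000 + -5.0780) = (6.0518, -5.0780)
link 1: phi[1] = -40 + 170 = 130 deg
  cos(130 deg) = -0.6428, sin(130 deg) = 0.7660
  joint[2] = (6.0518, -5.0780) + 10.6 * (-0.6428, 0.7660) = (6.0518 + -6.8135, -5.0780 + 8.1201) = (-0.7618, 3.0420)
link 2: phi[2] = -40 + 170 + -90 = 40 deg
  cos(40 deg) = 0.7660, sin(40 deg) = 0.6428
  joint[3] = (-0.7618, 3.0420) + 11.9 * (0.7660, 0.6428) = (-0.7618 + 9.1159, 3.0420 + 7.6492) = (8.3541, 10.6912)
link 3: phi[3] = -40 + 170 + -90 + -15 = 25 deg
  cos(25 deg) = 0.9063, sin(25 deg) = 0.4226
  joint[4] = (8.3541, 10.6912) + 4.6 * (0.9063, 0.4226) = (8.3541 + 4.1690, 10.6912 + 1.9440) = (12.5231, 12.6353)
End effector: (12.5231, 12.6353)

Answer: 12.5231 12.6353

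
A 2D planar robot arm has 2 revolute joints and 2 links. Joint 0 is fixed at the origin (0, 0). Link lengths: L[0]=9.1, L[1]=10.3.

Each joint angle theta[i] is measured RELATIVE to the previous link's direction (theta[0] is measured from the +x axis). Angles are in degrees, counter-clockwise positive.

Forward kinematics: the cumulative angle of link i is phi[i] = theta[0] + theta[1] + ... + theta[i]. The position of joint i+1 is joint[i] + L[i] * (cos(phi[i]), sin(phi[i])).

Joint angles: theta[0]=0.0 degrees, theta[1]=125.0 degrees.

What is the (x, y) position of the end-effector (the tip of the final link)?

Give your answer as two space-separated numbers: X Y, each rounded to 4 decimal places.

Answer: 3.1922 8.4373

Derivation:
joint[0] = (0.0000, 0.0000)  (base)
link 0: phi[0] = 0 = 0 deg
  cos(0 deg) = 1.0000, sin(0 deg) = 0.0000
  joint[1] = (0.0000, 0.0000) + 9.1 * (1.0000, 0.0000) = (0.0000 + 9.1000, 0.0000 + 0.0000) = (9.1000, 0.0000)
link 1: phi[1] = 0 + 125 = 125 deg
  cos(125 deg) = -0.5736, sin(125 deg) = 0.8192
  joint[2] = (9.1000, 0.0000) + 10.3 * (-0.5736, 0.8192) = (9.1000 + -5.9078, 0.0000 + 8.4373) = (3.1922, 8.4373)
End effector: (3.1922, 8.4373)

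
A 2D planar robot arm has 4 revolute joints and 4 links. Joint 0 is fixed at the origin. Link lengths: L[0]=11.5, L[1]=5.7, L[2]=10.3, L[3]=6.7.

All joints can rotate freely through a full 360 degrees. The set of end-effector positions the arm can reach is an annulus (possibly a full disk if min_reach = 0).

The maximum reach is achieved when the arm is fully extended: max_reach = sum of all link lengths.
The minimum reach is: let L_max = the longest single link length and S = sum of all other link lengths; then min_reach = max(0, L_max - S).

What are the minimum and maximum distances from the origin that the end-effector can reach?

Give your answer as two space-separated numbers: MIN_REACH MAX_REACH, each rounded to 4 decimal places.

Link lengths: [11.5, 5.7, 10.3, 6.7]
max_reach = 11.5 + 5.7 + 10.3 + 6.7 = 34.2
L_max = max([11.5, 5.7, 10.3, 6.7]) = 11.5
S (sum of others) = 34.2 - 11.5 = 22.7
min_reach = max(0, 11.5 - 22.7) = max(0, -11.2) = 0

Answer: 0.0000 34.2000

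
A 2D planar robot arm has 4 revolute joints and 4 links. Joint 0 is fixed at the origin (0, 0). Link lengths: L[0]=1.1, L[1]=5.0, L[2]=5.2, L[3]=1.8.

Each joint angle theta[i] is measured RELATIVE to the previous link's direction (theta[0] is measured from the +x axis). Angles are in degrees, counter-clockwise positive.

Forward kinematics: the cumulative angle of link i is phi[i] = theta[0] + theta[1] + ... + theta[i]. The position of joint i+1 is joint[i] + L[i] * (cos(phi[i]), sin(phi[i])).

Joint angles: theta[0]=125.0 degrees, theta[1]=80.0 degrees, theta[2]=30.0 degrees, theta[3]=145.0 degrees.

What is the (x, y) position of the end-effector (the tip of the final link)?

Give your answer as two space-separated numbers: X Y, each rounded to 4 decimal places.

joint[0] = (0.0000, 0.0000)  (base)
link 0: phi[0] = 125 = 125 deg
  cos(125 deg) = -0.5736, sin(125 deg) = 0.8192
  joint[1] = (0.0000, 0.0000) + 1.1 * (-0.5736, 0.8192) = (0.0000 + -0.6309, 0.0000 + 0.9011) = (-0.6309, 0.9011)
link 1: phi[1] = 125 + 80 = 205 deg
  cos(205 deg) = -0.9063, sin(205 deg) = -0.4226
  joint[2] = (-0.6309, 0.9011) + 5 * (-0.9063, -0.4226) = (-0.6309 + -4.5315, 0.9011 + -2.1131) = (-5.1625, -1.2120)
link 2: phi[2] = 125 + 80 + 30 = 235 deg
  cos(235 deg) = -0.5736, sin(235 deg) = -0.8192
  joint[3] = (-5.1625, -1.2120) + 5.2 * (-0.5736, -0.8192) = (-5.1625 + -2.9826, -1.2120 + -4.2596) = (-8.1451, -5.4716)
link 3: phi[3] = 125 + 80 + 30 + 145 = 380 deg
  cos(380 deg) = 0.9397, sin(380 deg) = 0.3420
  joint[4] = (-8.1451, -5.4716) + 1.8 * (0.9397, 0.3420) = (-8.1451 + 1.6914, -5.4716 + 0.6156) = (-6.4536, -4.8560)
End effector: (-6.4536, -4.8560)

Answer: -6.4536 -4.8560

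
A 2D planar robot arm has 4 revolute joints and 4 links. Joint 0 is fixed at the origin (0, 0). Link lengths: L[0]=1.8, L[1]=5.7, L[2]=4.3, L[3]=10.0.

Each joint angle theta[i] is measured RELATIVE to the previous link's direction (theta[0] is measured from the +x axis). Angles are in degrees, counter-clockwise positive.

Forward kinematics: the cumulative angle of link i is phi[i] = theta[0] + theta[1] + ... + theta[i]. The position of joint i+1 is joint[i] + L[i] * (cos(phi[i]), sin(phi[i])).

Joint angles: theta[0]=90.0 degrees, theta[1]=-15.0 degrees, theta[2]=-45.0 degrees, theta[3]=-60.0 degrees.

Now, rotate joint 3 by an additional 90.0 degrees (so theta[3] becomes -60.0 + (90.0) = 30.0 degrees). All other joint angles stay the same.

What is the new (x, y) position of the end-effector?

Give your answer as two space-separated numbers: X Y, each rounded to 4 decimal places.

joint[0] = (0.0000, 0.0000)  (base)
link 0: phi[0] = 90 = 90 deg
  cos(90 deg) = 0.0000, sin(90 deg) = 1.0000
  joint[1] = (0.0000, 0.0000) + 1.8 * (0.0000, 1.0000) = (0.0000 + 0.0000, 0.0000 + 1.8000) = (0.0000, 1.8000)
link 1: phi[1] = 90 + -15 = 75 deg
  cos(75 deg) = 0.2588, sin(75 deg) = 0.9659
  joint[2] = (0.0000, 1.8000) + 5.7 * (0.2588, 0.9659) = (0.0000 + 1.4753, 1.8000 + 5.5058) = (1.4753, 7.3058)
link 2: phi[2] = 90 + -15 + -45 = 30 deg
  cos(30 deg) = 0.8660, sin(30 deg) = 0.5000
  joint[3] = (1.4753, 7.3058) + 4.3 * (0.8660, 0.5000) = (1.4753 + 3.7239, 7.3058 + 2.1500) = (5.1992, 9.4558)
link 3: phi[3] = 90 + -15 + -45 + 30 = 60 deg
  cos(60 deg) = 0.5000, sin(60 deg) = 0.8660
  joint[4] = (5.1992, 9.4558) + 10 * (0.5000, 0.8660) = (5.1992 + 5.0000, 9.4558 + 8.6603) = (10.1992, 18.1160)
End effector: (10.1992, 18.1160)

Answer: 10.1992 18.1160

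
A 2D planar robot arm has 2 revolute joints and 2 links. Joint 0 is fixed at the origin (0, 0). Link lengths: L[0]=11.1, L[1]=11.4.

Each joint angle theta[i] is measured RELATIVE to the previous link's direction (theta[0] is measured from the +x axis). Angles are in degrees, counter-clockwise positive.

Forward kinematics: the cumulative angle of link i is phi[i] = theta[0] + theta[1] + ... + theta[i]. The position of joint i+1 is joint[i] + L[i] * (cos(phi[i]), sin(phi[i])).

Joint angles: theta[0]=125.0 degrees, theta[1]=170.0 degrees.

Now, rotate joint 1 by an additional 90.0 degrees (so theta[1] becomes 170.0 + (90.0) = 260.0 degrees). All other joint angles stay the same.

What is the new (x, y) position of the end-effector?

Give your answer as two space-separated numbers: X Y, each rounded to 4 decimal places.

Answer: 3.9652 13.9104

Derivation:
joint[0] = (0.0000, 0.0000)  (base)
link 0: phi[0] = 125 = 125 deg
  cos(125 deg) = -0.5736, sin(125 deg) = 0.8192
  joint[1] = (0.0000, 0.0000) + 11.1 * (-0.5736, 0.8192) = (0.0000 + -6.3667, 0.0000 + 9.0926) = (-6.3667, 9.0926)
link 1: phi[1] = 125 + 260 = 385 deg
  cos(385 deg) = 0.9063, sin(385 deg) = 0.4226
  joint[2] = (-6.3667, 9.0926) + 11.4 * (0.9063, 0.4226) = (-6.3667 + 10.3319, 9.0926 + 4.8178) = (3.9652, 13.9104)
End effector: (3.9652, 13.9104)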